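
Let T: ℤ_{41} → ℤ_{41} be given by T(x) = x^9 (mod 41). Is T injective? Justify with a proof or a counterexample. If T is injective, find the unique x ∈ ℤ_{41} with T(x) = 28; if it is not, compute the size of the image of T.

Since 41 is prime, the nonzero elements of ℤ_{41} form a cyclic group of order 40.
As gcd(9, 40) = 1, raising to the 9th power is a bijection on this group: if s^9 ≡ t^9 then (st^{−1})^9 = 1, and the only element of order dividing gcd(9, 40) = 1 is 1, so s = t.
With T(0) = 0 this makes T injective on all of ℤ_{41}, hence bijective (finite equal-size domain and codomain). In particular T is injective.
Since T is injective, we find the preimage of 28. The inverse of x ↦ x^9 on (ℤ_{41})^× is x ↦ x^9, because 9·9 = 81 = 2·40 + 1 ≡ 1 (mod 40) and x^{40} = 1 for x ≠ 0 (Fermat). So T⁻¹(28) = 28^9 mod 41.
Repeated squaring mod 41: 28^1 ≡ 28, 28^2 ≡ 28² = 784 ≡ 5, 28^4 ≡ 5² = 25, 28^8 ≡ 25² = 625 ≡ 10. Since 9 = 8 + 1, 28^9 ≡ 10·28: 10·28 = 280 ≡ 34. So 28^9 ≡ 34 (mod 41).
Hence T⁻¹(28) = 34.

34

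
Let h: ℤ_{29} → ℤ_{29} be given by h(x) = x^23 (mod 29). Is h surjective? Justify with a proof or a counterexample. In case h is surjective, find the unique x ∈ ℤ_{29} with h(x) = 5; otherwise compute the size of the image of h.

Since 29 is prime, the nonzero elements of ℤ_{29} form a cyclic group of order 28.
As gcd(23, 28) = 1, raising to the 23rd power is a bijection on this group: if a^23 ≡ b^23 then (ab^{−1})^23 = 1, and the only element of order dividing gcd(23, 28) = 1 is 1, so a = b.
With h(0) = 0 this makes h injective on all of ℤ_{29}, hence bijective (finite equal-size domain and codomain). In particular h is surjective.
Since h is surjective, we find the preimage of 5. The inverse of x ↦ x^23 on (ℤ_{29})^× is x ↦ x^11, because 23·11 = 253 = 9·28 + 1 ≡ 1 (mod 28) and x^{28} = 1 for x ≠ 0 (Fermat). So h⁻¹(5) = 5^11 mod 29.
Repeated squaring mod 29: 5^1 ≡ 5, 5^2 ≡ 5² = 25, 5^4 ≡ 25² = 625 ≡ 16, 5^8 ≡ 16² = 256 ≡ 24. Since 11 = 8 + 2 + 1, 5^11 ≡ 24·25·5: 24·25 = 600 ≡ 20, then 20·5 = 100 ≡ 13. So 5^11 ≡ 13 (mod 29).
Hence h⁻¹(5) = 13.

13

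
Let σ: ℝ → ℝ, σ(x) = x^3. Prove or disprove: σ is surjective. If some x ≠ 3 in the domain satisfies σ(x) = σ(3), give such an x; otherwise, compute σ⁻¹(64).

For any y ∈ ℝ, x = y^{1/3} ∈ ℝ gives σ(x) = y, so σ is surjective.
Since x ↦ x^3 is strictly increasing on ℝ, it is injective there, so no x ≠ 3 in the domain has σ(x) = σ(3). We therefore compute σ⁻¹(64) = 64^{1/3} = 4 (indeed 4^3 = 64).

4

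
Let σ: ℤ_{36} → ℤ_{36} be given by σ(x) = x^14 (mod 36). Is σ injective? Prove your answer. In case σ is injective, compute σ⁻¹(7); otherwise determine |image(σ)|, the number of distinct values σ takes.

8

σ(0) = 0^14 = 0.
σ(6): Repeated squaring mod 36: 6^1 ≡ 6, 6^2 ≡ 6² = 36 ≡ 0, 6^4 ≡ 0² = 0, 6^8 ≡ 0² = 0. Since 14 = 8 + 4 + 2, 6^14 ≡ 0·0·0: 0·0 = 0, then 0·0 = 0. So 6^14 ≡ 0 (mod 36).
So σ(0) = σ(6) = 0 while 0 ≠ 6, hence σ is not injective.
Since σ is not injective, we determine |image(σ)|. Computing x^14 mod 36 for each x (by repeated squaring, reducing mod 36 at every step), the values σ(0), σ(1), …, σ(35) are: 0, 1, 4, 9, 16, 25, 0, 13, 28, 9, 28, 13, 0, 25, 16, 9, 4, 1, 0, 1, 4, 9, 16, 25, 0, 13, 28, 9, 28, 13, 0, 25, 16, 9, 4, 1.
The distinct values are {0, 1, 4, 9, 13, 16, 25, 28}; there are 8 of them.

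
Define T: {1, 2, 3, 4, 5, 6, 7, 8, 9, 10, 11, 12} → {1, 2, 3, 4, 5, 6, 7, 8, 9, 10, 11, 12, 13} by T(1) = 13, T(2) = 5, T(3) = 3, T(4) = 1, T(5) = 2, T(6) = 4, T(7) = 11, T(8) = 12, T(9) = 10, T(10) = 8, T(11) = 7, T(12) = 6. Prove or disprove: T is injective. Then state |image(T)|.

The values T(1), …, T(12) are 13, 5, 3, 1, 2, 4, 11, 12, 10, 8, 7, 6 — all distinct.
So T(s) = T(t) only when s = t, and T is injective.
The image of T is {1, 2, 3, 4, 5, 6, 7, 8, 10, 11, 12, 13}, which has 12 elements.

12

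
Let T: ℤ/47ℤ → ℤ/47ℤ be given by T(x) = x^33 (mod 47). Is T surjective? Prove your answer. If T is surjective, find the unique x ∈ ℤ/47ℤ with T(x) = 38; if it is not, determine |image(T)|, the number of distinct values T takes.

33

Since 47 is prime, the nonzero elements of ℤ/47ℤ form a cyclic group of order 46.
As gcd(33, 46) = 1, raising to the 33rd power is a bijection on this group: if x_1^33 ≡ x_2^33 then (x_1x_2^{−1})^33 = 1, and the only element of order dividing gcd(33, 46) = 1 is 1, so x_1 = x_2.
With T(0) = 0 this makes T injective on all of ℤ/47ℤ, hence bijective (finite equal-size domain and codomain). In particular T is surjective.
Since T is surjective, we find the preimage of 38. The inverse of x ↦ x^33 on (ℤ/47ℤ)^× is x ↦ x^7, because 33·7 = 231 = 5·46 + 1 ≡ 1 (mod 46) and x^{46} = 1 for x ≠ 0 (Fermat). So T⁻¹(38) = 38^7 mod 47.
Repeated squaring mod 47: 38^1 ≡ 38, 38^2 ≡ 38² = 1444 ≡ 34, 38^4 ≡ 34² = 1156 ≡ 28. Since 7 = 4 + 2 + 1, 38^7 ≡ 28·34·38: 28·34 = 952 ≡ 12, then 12·38 = 456 ≡ 33. So 38^7 ≡ 33 (mod 47).
Hence T⁻¹(38) = 33.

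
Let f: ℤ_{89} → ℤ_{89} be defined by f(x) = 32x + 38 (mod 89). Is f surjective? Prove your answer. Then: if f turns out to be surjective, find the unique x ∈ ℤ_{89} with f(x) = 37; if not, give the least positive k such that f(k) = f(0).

25

Since gcd(32, 89) = 1, 32 is invertible modulo 89. Euclid's algorithm: 89 = 2·32 + 25, 32 = 1·25 + 7, 25 = 3·7 + 4, 7 = 1·4 + 3, 4 = 1·3 + 1; back-substituting gives 1 = 64·32 − 23·89, so 32⁻¹ ≡ 64 (mod 89).
For any y ∈ ℤ_{89}, x = 64(y − 38) mod 89 satisfies f(x) = 32·64(y − 38) + 38 ≡ y (since 32·64 ≡ 1 mod 89). So every y has a preimage.
Hence f is surjective.
Since f is surjective, we find f⁻¹(37): we need 32x ≡ 37 − 38 ≡ 88 (mod 89). Using 32⁻¹ = 64: x ≡ 64·88 = 5632 = 63·89 + 25, so x = 25.
Check: f(25) = 32·25 + 38 = 838 = 9·89 + 37 ≡ 37 (mod 89).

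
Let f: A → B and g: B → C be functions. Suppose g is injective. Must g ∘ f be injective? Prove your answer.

not injective

No. Take A = {1, 2}, B = C = {1, 2, 3, 4}, f(1) = f(2) = 1, and g = identity (injective).
Then (g ∘ f)(1) = (g ∘ f)(2) = 1 with 1 ≠ 2, so g ∘ f is not injective.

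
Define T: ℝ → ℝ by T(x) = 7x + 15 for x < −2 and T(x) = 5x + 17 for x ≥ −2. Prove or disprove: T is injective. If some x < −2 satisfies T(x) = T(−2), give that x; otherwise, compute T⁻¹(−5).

Both pieces are strictly increasing (slopes 7 and 5), so each is injective on its own interval.
The left piece maps (−∞, −2) onto (−∞, 1); the right piece maps [−2, ∞) onto [7, ∞).
These images are disjoint, so no value is attained by both pieces. So T is injective.
Because the two images are disjoint, no x < −2 has T(x) = T(−2), so we compute T⁻¹(−5): −5 lies in (−∞, 1), so solve 7x + 15 = −5: x = (−5 − 15)/7 = −20/7.

-20/7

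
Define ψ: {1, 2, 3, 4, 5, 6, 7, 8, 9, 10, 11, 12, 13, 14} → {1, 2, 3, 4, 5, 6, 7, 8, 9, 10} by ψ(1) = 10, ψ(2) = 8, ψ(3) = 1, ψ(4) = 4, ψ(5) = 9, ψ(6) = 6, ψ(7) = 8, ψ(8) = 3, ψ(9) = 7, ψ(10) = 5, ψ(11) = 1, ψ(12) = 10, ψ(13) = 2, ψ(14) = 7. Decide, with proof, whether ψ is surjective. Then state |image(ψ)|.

Every element of the codomain has a preimage: 1 = ψ(3), 2 = ψ(13), 3 = ψ(8), 4 = ψ(4), 5 = ψ(10), 6 = ψ(6), 7 = ψ(9), 8 = ψ(2), 9 = ψ(5), 10 = ψ(1).
Hence ψ is surjective.
The image of ψ is {1, 2, 3, 4, 5, 6, 7, 8, 9, 10}, which has 10 elements.

10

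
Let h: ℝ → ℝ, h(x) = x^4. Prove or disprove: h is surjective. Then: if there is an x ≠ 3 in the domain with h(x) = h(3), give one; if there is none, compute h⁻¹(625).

Since 4 is even, x^4 ≥ 0 for all x ∈ ℝ, so −1 ∈ ℝ has no preimage. Hence h is not surjective.
For the follow-up, such an x exists: taking x = −3 ∈ ℝ gives h(−3) = 81 = h(3) with −3 ≠ 3.

-3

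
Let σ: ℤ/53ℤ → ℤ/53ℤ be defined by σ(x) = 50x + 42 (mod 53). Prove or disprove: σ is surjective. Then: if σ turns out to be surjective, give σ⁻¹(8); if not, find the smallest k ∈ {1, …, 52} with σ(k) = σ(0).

Since gcd(50, 53) = 1, 50 is invertible modulo 53. Euclid's algorithm: 53 = 1·50 + 3, 50 = 16·3 + 2, 3 = 1·2 + 1; back-substituting gives 1 = 35·50 − 33·53, so 50⁻¹ ≡ 35 (mod 53).
For any y ∈ ℤ/53ℤ, x = 35(y − 42) mod 53 satisfies σ(x) = 50·35(y − 42) + 42 ≡ y (since 50·35 ≡ 1 mod 53). So every y has a preimage.
Hence σ is surjective.
Since σ is surjective, we find σ⁻¹(8): we need 50x ≡ 8 − 42 ≡ 19 (mod 53). Using 50⁻¹ = 35: x ≡ 35·19 = 665 = 12·53 + 29, so x = 29.
Check: σ(29) = 50·29 + 42 = 1492 = 28·53 + 8 ≡ 8 (mod 53).

29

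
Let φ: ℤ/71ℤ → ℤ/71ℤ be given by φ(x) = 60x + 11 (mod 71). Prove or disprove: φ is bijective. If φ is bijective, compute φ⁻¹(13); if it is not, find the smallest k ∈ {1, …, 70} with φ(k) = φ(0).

Suppose φ(u) = φ(v) in ℤ/71ℤ. Then 60u + 11 ≡ 60v + 11 (mod 71), therefore 60(u − v) ≡ 0 (mod 71).
Since gcd(60, 71) = 1, 60 is invertible modulo 71, hence u − v ≡ 0 (mod 71), i.e. u = v.
We now compute 60⁻¹ mod 71 explicitly. Euclid's algorithm: 71 = 1·60 + 11, 60 = 5·11 + 5, 11 = 2·5 + 1; back-substituting gives 1 = 58·60 − 49·71, so 60⁻¹ ≡ 58 (mod 71).
Then y ↦ 58(y − 11) is a two-sided inverse to φ, so every y ∈ ℤ/71ℤ has a preimage.
Hence φ is bijective.
Since φ is bijective, we compute φ⁻¹(13): solve 60x + 11 ≡ 13 (mod 71), i.e. 60x ≡ 2 (mod 71).
Multiplying by 60⁻¹ = 58 gives x ≡ 58·2 = 116 = 1·71 + 45 ≡ 45 (mod 71).
Check: φ(45) = 60·45 + 11 = 2711 = 38·71 + 13 ≡ 13 (mod 71).

45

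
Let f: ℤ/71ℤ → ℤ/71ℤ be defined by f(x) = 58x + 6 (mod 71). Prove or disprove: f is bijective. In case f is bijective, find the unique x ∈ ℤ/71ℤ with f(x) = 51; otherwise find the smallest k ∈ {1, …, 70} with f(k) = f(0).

2

If f(x_1) = f(x_2), then 58x_1 ≡ 58x_2 (mod 71). Because gcd(58, 71) = 1, we may cancel 58 to get x_1 ≡ x_2 (mod 71).
We now compute 58⁻¹ mod 71 explicitly. Euclid's algorithm: 71 = 1·58 + 13, 58 = 4·13 + 6, 13 = 2·6 + 1; back-substituting gives 1 = 60·58 − 49·71, so 58⁻¹ ≡ 60 (mod 71).
Then y ↦ 60(y − 6) is a two-sided inverse to f, so every y ∈ ℤ/71ℤ has a preimage.
Therefore f is bijective.
Since f is bijective, we find f⁻¹(51): we need 58x ≡ 51 − 6 ≡ 45 (mod 71). Using 58⁻¹ = 60: x ≡ 60·45 = 2700 = 38·71 + 2, so x = 2.
Check: f(2) = 58·2 + 6 = 122 = 1·71 + 51 ≡ 51 (mod 71).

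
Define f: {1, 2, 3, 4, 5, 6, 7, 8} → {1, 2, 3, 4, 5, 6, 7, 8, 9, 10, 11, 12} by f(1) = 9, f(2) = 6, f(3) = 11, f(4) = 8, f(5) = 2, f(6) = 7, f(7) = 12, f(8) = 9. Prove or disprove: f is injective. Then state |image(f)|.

f(1) = 9 = f(8) with 1 ≠ 8, so f is not injective.
The image of f is {2, 6, 7, 8, 9, 11, 12}, which has 7 elements.

7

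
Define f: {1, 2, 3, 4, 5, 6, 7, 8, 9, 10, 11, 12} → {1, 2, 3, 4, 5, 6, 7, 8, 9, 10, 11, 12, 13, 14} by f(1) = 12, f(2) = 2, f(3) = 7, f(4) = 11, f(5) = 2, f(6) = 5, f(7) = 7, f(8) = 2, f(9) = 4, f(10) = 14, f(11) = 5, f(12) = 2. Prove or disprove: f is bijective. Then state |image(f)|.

7

f(2) = 2 = f(5) with 2 ≠ 5, so f is not injective, hence not bijective.
The image of f is {2, 4, 5, 7, 11, 12, 14}, which has 7 elements.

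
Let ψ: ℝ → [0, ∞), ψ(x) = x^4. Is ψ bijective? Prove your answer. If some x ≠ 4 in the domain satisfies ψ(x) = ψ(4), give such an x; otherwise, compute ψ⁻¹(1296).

ψ(4) = 256 = (−4)^4 = ψ(−4) (since 4 is even), with 4 ≠ −4. So ψ is not injective, hence not bijective.
For the follow-up, such an x exists: taking x = −4 ∈ ℝ gives ψ(−4) = 256 = ψ(4) with −4 ≠ 4.

-4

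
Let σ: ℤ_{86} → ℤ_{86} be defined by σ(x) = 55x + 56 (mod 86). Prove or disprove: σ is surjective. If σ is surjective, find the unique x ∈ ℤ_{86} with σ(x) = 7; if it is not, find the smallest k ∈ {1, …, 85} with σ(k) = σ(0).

Recall that surjectivity means every element of the codomain has a preimage under σ.
Since gcd(55, 86) = 1, 55 is invertible modulo 86. Euclid's algorithm: 86 = 1·55 + 31, 55 = 1·31 + 24, 31 = 1·24 + 7, 24 = 3·7 + 3, 7 = 2·3 + 1; back-substituting gives 1 = 61·55 − 39·86, so 55⁻¹ ≡ 61 (mod 86).
Then y ↦ 61(y − 56) is a two-sided inverse to σ, so every y ∈ ℤ_{86} has a preimage.
So σ is surjective.
Since σ is surjective, we find σ⁻¹(7): we need 55x ≡ 7 − 56 ≡ 37 (mod 86). Using 55⁻¹ = 61: x ≡ 61·37 = 2257 = 26·86 + 21, so x = 21.
Check: σ(21) = 55·21 + 56 = 1211 = 14·86 + 7 ≡ 7 (mod 86).

21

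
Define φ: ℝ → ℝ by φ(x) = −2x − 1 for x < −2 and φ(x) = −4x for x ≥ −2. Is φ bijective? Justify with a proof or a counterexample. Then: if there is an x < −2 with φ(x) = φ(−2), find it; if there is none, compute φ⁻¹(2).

Both pieces are strictly decreasing (slopes −2 and −4), so each is injective on its own interval.
The left piece maps (−∞, −2) onto (3, ∞); the right piece maps [−2, ∞) onto (−∞, 8].
These images overlap. In particular φ(−2) = 8 (right piece), and solving −2x − 1 = 8 on the left piece gives x = −9/2 < −2.
So φ(−9/2) = φ(−2) with −9/2 ≠ −2, and φ is not injective, hence not bijective. This x = −9/2 is the requested value below −2.

-9/2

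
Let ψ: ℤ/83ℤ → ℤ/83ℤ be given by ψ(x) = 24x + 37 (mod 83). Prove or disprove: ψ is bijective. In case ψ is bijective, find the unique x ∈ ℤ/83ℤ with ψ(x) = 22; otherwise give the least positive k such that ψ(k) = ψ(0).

Suppose ψ(u) = ψ(v) in ℤ/83ℤ. Then 24u + 37 ≡ 24v + 37 (mod 83), so 24(u − v) ≡ 0 (mod 83).
Since gcd(24, 83) = 1, 24 is invertible modulo 83, thus u − v ≡ 0 (mod 83), i.e. u = v.
We now compute 24⁻¹ mod 83 explicitly. Euclid's algorithm: 83 = 3·24 + 11, 24 = 2·11 + 2, 11 = 5·2 + 1; back-substituting gives 1 = 45·24 − 13·83, so 24⁻¹ ≡ 45 (mod 83).
For any y ∈ ℤ/83ℤ, x = 45(y − 37) mod 83 satisfies ψ(x) = 24·45(y − 37) + 37 ≡ y (since 24·45 ≡ 1 mod 83). So every y has a preimage.
So ψ is bijective.
Since ψ is bijective, we find ψ⁻¹(22): we need 24x ≡ 22 − 37 ≡ 68 (mod 83). Using 24⁻¹ = 45: x ≡ 45·68 = 3060 = 36·83 + 72, so x = 72.
Check: ψ(72) = 24·72 + 37 = 1765 = 21·83 + 22 ≡ 22 (mod 83).

72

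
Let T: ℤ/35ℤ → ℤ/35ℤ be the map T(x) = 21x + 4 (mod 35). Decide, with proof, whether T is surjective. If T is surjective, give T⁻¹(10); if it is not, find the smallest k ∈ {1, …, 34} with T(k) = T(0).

Since gcd(21, 35) = 7, we have 21x ≡ 0 (mod 7) for all x, so T(x) ≡ 4 (mod 7).
But 0 ≢ 4 (mod 7), so 0 ∈ ℤ/35ℤ has no preimage. Thus T is not surjective.
Since T is not surjective, we find the least positive k with T(k) = T(0): this means 21k ≡ 0 (mod 35), i.e. 35 ∣ 21k. Since gcd(21, 35) = 7, dividing through by 7 this holds exactly when 5 ∣ 3k, and as gcd(3, 5) = 1, exactly when 5 ∣ k.
The smallest positive such k is 5.

5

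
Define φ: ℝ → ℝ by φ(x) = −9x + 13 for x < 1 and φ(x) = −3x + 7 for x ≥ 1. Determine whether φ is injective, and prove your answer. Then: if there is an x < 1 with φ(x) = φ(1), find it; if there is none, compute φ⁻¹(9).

4/9

Both pieces are strictly decreasing (slopes −9 and −3), so each is injective on its own interval.
The left piece maps (−∞, 1) onto (4, ∞); the right piece maps [1, ∞) onto (−∞, 4].
These images are disjoint, so no value is attained by both pieces. Therefore φ is injective.
Because the two images are disjoint, no x < 1 has φ(x) = φ(1), so we compute φ⁻¹(9): 9 lies in (4, ∞), so solve −9x + 13 = 9: x = (9 − 13)/(−9) = 4/9.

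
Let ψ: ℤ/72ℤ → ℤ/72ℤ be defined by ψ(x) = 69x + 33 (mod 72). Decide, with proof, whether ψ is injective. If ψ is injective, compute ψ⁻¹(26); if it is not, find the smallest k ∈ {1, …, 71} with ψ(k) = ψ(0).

24

We have gcd(69, 72) = 3 > 1. Taking x_1 = 0 and x_2 = 24: ψ(0) = 33 and ψ(24) = 69·24 + 33 = 1689 ≡ 33 (mod 72).
So ψ(0) = ψ(24) while 0 ≠ 24, so ψ is not injective.
Since ψ is not injective, we find the least positive k with ψ(k) = ψ(0): this means 69k ≡ 0 (mod 72), i.e. 72 ∣ 69k. Since gcd(69, 72) = 3, dividing through by 3 this holds exactly when 24 ∣ 23k, and as gcd(23, 24) = 1, exactly when 24 ∣ k.
The smallest positive such k is 24.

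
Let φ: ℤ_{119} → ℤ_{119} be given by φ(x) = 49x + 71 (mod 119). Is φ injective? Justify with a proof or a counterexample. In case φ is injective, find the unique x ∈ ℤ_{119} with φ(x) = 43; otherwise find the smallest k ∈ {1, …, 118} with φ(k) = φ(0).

17

We have gcd(49, 119) = 7 > 1. Taking x_1 = 0 and x_2 = 17: φ(0) = 71 and φ(17) = 49·17 + 71 = 904 ≡ 71 (mod 119).
So φ(0) = φ(17) while 0 ≠ 17, so φ is not injective.
Since φ is not injective, we find the least positive k with φ(k) = φ(0): this means 49k ≡ 0 (mod 119), i.e. 119 ∣ 49k. Since gcd(49, 119) = 7, dividing through by 7 this holds exactly when 17 ∣ 7k, and as gcd(7, 17) = 1, exactly when 17 ∣ k.
The smallest positive such k is 17.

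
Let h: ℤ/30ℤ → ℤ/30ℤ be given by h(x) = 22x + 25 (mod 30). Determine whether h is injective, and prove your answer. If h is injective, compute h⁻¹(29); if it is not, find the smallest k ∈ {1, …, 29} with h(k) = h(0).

We have gcd(22, 30) = 2 > 1. Taking u = 0 and v = 15: h(0) = 25 and h(15) = 22·15 + 25 = 355 ≡ 25 (mod 30).
So h(0) = h(15) while 0 ≠ 15, therefore h is not injective.
Since h is not injective, we find the least positive k with h(k) = h(0): this means 22k ≡ 0 (mod 30), i.e. 30 ∣ 22k. Since gcd(22, 30) = 2, dividing through by 2 this holds exactly when 15 ∣ 11k, and as gcd(11, 15) = 1, exactly when 15 ∣ k.
The smallest positive such k is 15.

15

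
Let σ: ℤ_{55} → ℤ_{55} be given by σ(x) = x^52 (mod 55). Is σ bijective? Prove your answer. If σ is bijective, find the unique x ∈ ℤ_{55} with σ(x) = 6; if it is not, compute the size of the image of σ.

σ(4): Repeated squaring mod 55: 4^1 ≡ 4, 4^2 ≡ 4² = 16, 4^4 ≡ 16² = 256 ≡ 36, 4^8 ≡ 36² = 1296 ≡ 31, 4^16 ≡ 31² = 961 ≡ 26, 4^32 ≡ 26² = 676 ≡ 16. Since 52 = 32 + 16 + 4, 4^52 ≡ 16·26·36: 16·26 = 416 ≡ 31, then 31·36 = 1116 ≡ 16. So 4^52 ≡ 16 (mod 55).
σ(7): Repeated squaring mod 55: 7^1 ≡ 7, 7^2 ≡ 7² = 49, 7^4 ≡ 49² = 2401 ≡ 36, 7^8 ≡ 36² = 1296 ≡ 31, 7^16 ≡ 31² = 961 ≡ 26, 7^32 ≡ 26² = 676 ≡ 16. Since 52 = 32 + 16 + 4, 7^52 ≡ 16·26·36: 16·26 = 416 ≡ 31, then 31·36 = 1116 ≡ 16. So 7^52 ≡ 16 (mod 55).
So σ(4) = σ(7) = 16 while 4 ≠ 7, therefore σ is not injective, hence not bijective.
Since σ is not bijective, we determine |image(σ)|. Computing x^52 mod 55 for each x (by repeated squaring, reducing mod 55 at every step), the values σ(0), σ(1), …, σ(54) are: 0, 1, 26, 31, 16, 25, 36, 16, 31, 26, 45, 11, 1, 26, 31, 5, 36, 36, 16, 31, 15, 1, 11, 1, 26, 20, 16, 36, 36, 16, 20, 26, 1, 11, 1, 15, 31, 16, 36, 36, 5, 31, 26, 1, 11, 45, 26, 31, 16, 36, 25, 16, 31, 26, 1.
The distinct values are {0, 1, 5, 11, 15, 16, 20, 25, 26, 31, 36, 45}; there are 12 of them.

12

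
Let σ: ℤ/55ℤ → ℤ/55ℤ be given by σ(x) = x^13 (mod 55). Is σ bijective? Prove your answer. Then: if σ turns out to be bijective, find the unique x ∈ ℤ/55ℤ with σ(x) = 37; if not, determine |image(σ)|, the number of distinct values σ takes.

27

Computing x^13 mod 55 for each x (by repeated squaring, reducing mod 55 at every step), the values σ(0), σ(1), …, σ(54) are: 0, 1, 52, 38, 9, 15, 51, 2, 28, 14, 10, 11, 12, 8, 49, 20, 26, 7, 13, 39, 25, 21, 22, 23, 19, 5, 31, 37, 18, 24, 50, 36, 32, 33, 34, 30, 16, 42, 48, 29, 35, 6, 47, 43, 44, 45, 41, 27, 53, 4, 40, 46, 17, 3, 54.
Every element of ℤ/55ℤ appears exactly once in this list, so σ is a bijection, and in particular bijective.
Since σ is bijective, we read off the preimage of 37 from the same table: σ(27) = 37, so σ⁻¹(37) = 27.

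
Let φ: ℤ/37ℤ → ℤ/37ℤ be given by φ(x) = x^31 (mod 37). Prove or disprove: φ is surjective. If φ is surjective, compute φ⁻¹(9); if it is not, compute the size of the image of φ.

Since 37 is prime, the nonzero elements of ℤ/37ℤ form a cyclic group of order 36.
As gcd(31, 36) = 1, raising to the 31st power is a bijection on this group: if x_1^31 ≡ x_2^31 then (x_1x_2^{−1})^31 = 1, and the only element of order dividing gcd(31, 36) = 1 is 1, so x_1 = x_2.
With φ(0) = 0 this makes φ injective on all of ℤ/37ℤ, hence bijective (finite equal-size domain and codomain). In particular φ is surjective.
Since φ is surjective, we find the preimage of 9. The inverse of x ↦ x^31 on (ℤ/37ℤ)^× is x ↦ x^7, because 31·7 = 217 = 6·36 + 1 ≡ 1 (mod 36) and x^{36} = 1 for x ≠ 0 (Fermat). So φ⁻¹(9) = 9^7 mod 37.
Repeated squaring mod 37: 9^1 ≡ 9, 9^2 ≡ 9² = 81 ≡ 7, 9^4 ≡ 7² = 49 ≡ 12. Since 7 = 4 + 2 + 1, 9^7 ≡ 12·7·9: 12·7 = 84 ≡ 10, then 10·9 = 90 ≡ 16. So 9^7 ≡ 16 (mod 37).
Hence φ⁻¹(9) = 16.

16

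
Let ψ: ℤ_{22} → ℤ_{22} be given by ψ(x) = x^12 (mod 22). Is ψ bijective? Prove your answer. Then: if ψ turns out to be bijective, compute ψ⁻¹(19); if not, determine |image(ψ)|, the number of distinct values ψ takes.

12

ψ(10): Repeated squaring mod 22: 10^1 ≡ 10, 10^2 ≡ 10² = 100 ≡ 12, 10^4 ≡ 12² = 144 ≡ 12, 10^8 ≡ 12² = 144 ≡ 12. Since 12 = 8 + 4, 10^12 ≡ 12·12: 12·12 = 144 ≡ 12. So 10^12 ≡ 12 (mod 22).
ψ(12): Repeated squaring mod 22: 12^1 ≡ 12, 12^2 ≡ 12² = 144 ≡ 12, 12^4 ≡ 12² = 144 ≡ 12, 12^8 ≡ 12² = 144 ≡ 12. Since 12 = 8 + 4, 12^12 ≡ 12·12: 12·12 = 144 ≡ 12. So 12^12 ≡ 12 (mod 22).
So ψ(10) = ψ(12) = 12 while 10 ≠ 12, thus ψ is not injective, hence not bijective.
Since ψ is not bijective, we determine |image(ψ)|. Computing x^12 mod 22 for each x (by repeated squaring, reducing mod 22 at every step), the values ψ(0), ψ(1), …, ψ(21) are: 0, 1, 4, 9, 16, 3, 14, 5, 20, 15, 12, 11, 12, 15, 20, 5, 14, 3, 16, 9, 4, 1.
The distinct values are {0, 1, 3, 4, 5, 9, 11, 12, 14, 15, 16, 20}; there are 12 of them.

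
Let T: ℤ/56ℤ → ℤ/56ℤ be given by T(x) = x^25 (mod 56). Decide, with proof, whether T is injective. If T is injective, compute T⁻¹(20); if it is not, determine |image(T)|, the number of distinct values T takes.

T(0) = 0^25 = 0.
T(14): Repeated squaring mod 56: 14^1 ≡ 14, 14^2 ≡ 14² = 196 ≡ 28, 14^4 ≡ 28² = 784 ≡ 0, 14^8 ≡ 0² = 0, 14^16 ≡ 0² = 0. Since 25 = 16 + 8 + 1, 14^25 ≡ 0·0·14: 0·0 = 0, then 0·14 = 0. So 14^25 ≡ 0 (mod 56).
So T(0) = T(14) = 0 while 0 ≠ 14, thus T is not injective.
Since T is not injective, we determine |image(T)|. Computing x^25 mod 56 for each x (by repeated squaring, reducing mod 56 at every step), the values T(0), T(1), …, T(55) are: 0, 1, 16, 3, 32, 5, 48, 7, 8, 9, 24, 11, 40, 13, 0, 15, 16, 17, 32, 19, 48, 21, 8, 23, 24, 25, 40, 27, 0, 29, 16, 31, 32, 33, 48, 35, 8, 37, 24, 39, 40, 41, 0, 43, 16, 45, 32, 47, 48, 49, 8, 51, 24, 53, 40, 55.
The distinct values are {0, 1, 3, 5, 7, 8, 9, 11, 13, 15, 16, 17, 19, 21, 23, 24, 25, 27, 29, 31, 32, 33, 35, 37, 39, 40, 41, 43, 45, 47, 48, 49, 51, 53, 55}; there are 35 of them.

35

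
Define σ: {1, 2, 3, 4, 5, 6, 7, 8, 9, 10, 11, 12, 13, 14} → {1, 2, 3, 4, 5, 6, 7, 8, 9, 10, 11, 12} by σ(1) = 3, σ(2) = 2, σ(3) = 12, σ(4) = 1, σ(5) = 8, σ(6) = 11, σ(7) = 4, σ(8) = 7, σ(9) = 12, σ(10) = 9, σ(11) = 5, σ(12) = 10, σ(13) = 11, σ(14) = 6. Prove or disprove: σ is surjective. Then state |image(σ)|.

12

Every element of the codomain has a preimage: 1 = σ(4), 2 = σ(2), 3 = σ(1), 4 = σ(7), 5 = σ(11), 6 = σ(14), 7 = σ(8), 8 = σ(5), 9 = σ(10), 10 = σ(12), 11 = σ(6), 12 = σ(3).
Hence σ is surjective.
The image of σ is {1, 2, 3, 4, 5, 6, 7, 8, 9, 10, 11, 12}, which has 12 elements.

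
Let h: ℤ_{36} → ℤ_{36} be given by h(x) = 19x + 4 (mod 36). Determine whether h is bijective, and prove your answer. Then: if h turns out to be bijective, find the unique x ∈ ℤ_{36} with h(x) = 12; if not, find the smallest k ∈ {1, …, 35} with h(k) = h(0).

Recall: h is injective if h(x_1) = h(x_2) implies x_1 = x_2.
If h(x_1) = h(x_2), then 19x_1 ≡ 19x_2 (mod 36). Because gcd(19, 36) = 1, we may cancel 19 to get x_1 ≡ x_2 (mod 36).
We now compute 19⁻¹ mod 36 explicitly. Euclid's algorithm: 36 = 1·19 + 17, 19 = 1·17 + 2, 17 = 8·2 + 1; back-substituting gives 1 = 19·19 − 10·36, so 19⁻¹ ≡ 19 (mod 36).
For any y ∈ ℤ_{36}, x = 19(y − 4) mod 36 satisfies h(x) = 19·19(y − 4) + 4 ≡ y (since 19·19 ≡ 1 mod 36). So every y has a preimage.
Hence h is bijective.
Since h is bijective, we find h⁻¹(12): we need 19x ≡ 12 − 4 ≡ 8 (mod 36). Using 19⁻¹ = 19: x ≡ 19·8 = 152 = 4·36 + 8, so x = 8.
Check: h(8) = 19·8 + 4 = 156 = 4·36 + 12 ≡ 12 (mod 36).

8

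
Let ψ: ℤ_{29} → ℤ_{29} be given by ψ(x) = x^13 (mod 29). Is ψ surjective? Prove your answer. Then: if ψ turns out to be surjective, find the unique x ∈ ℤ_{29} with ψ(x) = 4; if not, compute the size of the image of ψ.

Since 29 is prime, the nonzero elements of ℤ_{29} form a cyclic group of order 28.
As gcd(13, 28) = 1, raising to the 13th power is a bijection on this group: if a^13 ≡ b^13 then (ab^{−1})^13 = 1, and the only element of order dividing gcd(13, 28) = 1 is 1, so a = b.
With ψ(0) = 0 this makes ψ injective on all of ℤ_{29}, hence bijective (finite equal-size domain and codomain). In particular ψ is surjective.
Since ψ is surjective, we find the preimage of 4. The inverse of x ↦ x^13 on (ℤ_{29})^× is x ↦ x^13, because 13·13 = 169 = 6·28 + 1 ≡ 1 (mod 28) and x^{28} = 1 for x ≠ 0 (Fermat). So ψ⁻¹(4) = 4^13 mod 29.
Repeated squaring mod 29: 4^1 ≡ 4, 4^2 ≡ 4² = 16, 4^4 ≡ 16² = 256 ≡ 24, 4^8 ≡ 24² = 576 ≡ 25. Since 13 = 8 + 4 + 1, 4^13 ≡ 25·24·4: 25·24 = 600 ≡ 20, then 20·4 = 80 ≡ 22. So 4^13 ≡ 22 (mod 29).
Hence ψ⁻¹(4) = 22.

22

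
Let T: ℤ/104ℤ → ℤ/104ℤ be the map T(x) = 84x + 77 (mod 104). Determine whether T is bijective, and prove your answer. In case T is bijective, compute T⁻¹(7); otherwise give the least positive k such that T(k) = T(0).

We have gcd(84, 104) = 4 > 1. Taking u = 0 and v = 26: T(0) = 77 and T(26) = 84·26 + 77 = 2261 ≡ 77 (mod 104).
So T(0) = T(26) while 0 ≠ 26, therefore T is not injective, hence not bijective.
Since T is not bijective, we find the least positive k with T(k) = T(0): this means 84k ≡ 0 (mod 104), i.e. 104 ∣ 84k. Since gcd(84, 104) = 4, dividing through by 4 this holds exactly when 26 ∣ 21k, and as gcd(21, 26) = 1, exactly when 26 ∣ k.
The smallest positive such k is 26.

26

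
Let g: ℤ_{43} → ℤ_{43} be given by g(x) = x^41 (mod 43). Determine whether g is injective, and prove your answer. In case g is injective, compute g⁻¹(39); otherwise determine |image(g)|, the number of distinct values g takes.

Since 43 is prime, the nonzero elements of ℤ_{43} form a cyclic group of order 42.
As gcd(41, 42) = 1, raising to the 41st power is a bijection on this group: if u^41 ≡ v^41 then (uv^{−1})^41 = 1, and the only element of order dividing gcd(41, 42) = 1 is 1, so u = v.
With g(0) = 0 this makes g injective on all of ℤ_{43}, hence bijective (finite equal-size domain and codomain). In particular g is injective.
Since g is injective, we find the preimage of 39. The inverse of x ↦ x^41 on (ℤ_{43})^× is x ↦ x^41, because 41·41 = 1681 = 40·42 + 1 ≡ 1 (mod 42) and x^{42} = 1 for x ≠ 0 (Fermat). So g⁻¹(39) = 39^41 mod 43.
Repeated squaring mod 43: 39^1 ≡ 39, 39^2 ≡ 39² = 1521 ≡ 16, 39^4 ≡ 16² = 256 ≡ 41, 39^8 ≡ 41² = 1681 ≡ 4, 39^16 ≡ 4² = 16, 39^32 ≡ 16² = 256 ≡ 41. Since 41 = 32 + 8 + 1, 39^41 ≡ 41·4·39: 41·4 = 164 ≡ 35, then 35·39 = 1365 ≡ 32. So 39^41 ≡ 32 (mod 43).
Hence g⁻¹(39) = 32.

32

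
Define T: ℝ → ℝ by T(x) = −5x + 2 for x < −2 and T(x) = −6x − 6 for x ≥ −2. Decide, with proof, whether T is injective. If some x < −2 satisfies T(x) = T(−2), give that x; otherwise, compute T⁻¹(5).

Both pieces are strictly decreasing (slopes −5 and −6), so each is injective on its own interval.
The left piece maps (−∞, −2) onto (12, ∞); the right piece maps [−2, ∞) onto (−∞, 6].
These images are disjoint, so no value is attained by both pieces. So T is injective.
Because the two images are disjoint, no x < −2 has T(x) = T(−2), so we compute T⁻¹(5): 5 lies in (−∞, 6], so solve −6x − 6 = 5: x = (5 + 6)/(−6) = −11/6.

-11/6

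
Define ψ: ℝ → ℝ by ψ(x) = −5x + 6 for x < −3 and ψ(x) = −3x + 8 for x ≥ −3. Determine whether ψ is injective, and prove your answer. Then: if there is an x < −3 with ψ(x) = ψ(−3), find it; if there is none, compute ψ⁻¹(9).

Both pieces are strictly decreasing (slopes −5 and −3), so each is injective on its own interval.
The left piece maps (−∞, −3) onto (21, ∞); the right piece maps [−3, ∞) onto (−∞, 17].
These images are disjoint, so no value is attained by both pieces. So ψ is injective.
Because the two images are disjoint, no x < −3 has ψ(x) = ψ(−3), so we compute ψ⁻¹(9): 9 lies in (−∞, 17], so solve −3x + 8 = 9: x = (9 − 8)/(−3) = −1/3.

-1/3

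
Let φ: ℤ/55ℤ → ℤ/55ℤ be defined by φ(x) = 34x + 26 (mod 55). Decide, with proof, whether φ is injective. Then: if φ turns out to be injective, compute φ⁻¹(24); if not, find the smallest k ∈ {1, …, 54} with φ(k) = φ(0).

Suppose φ(x_1) = φ(x_2) in ℤ/55ℤ. Then 34x_1 + 26 ≡ 34x_2 + 26 (mod 55), thus 34(x_1 − x_2) ≡ 0 (mod 55).
Since gcd(34, 55) = 1, 34 is invertible modulo 55, hence x_1 − x_2 ≡ 0 (mod 55), i.e. x_1 = x_2.
So φ is injective.
We now compute 34⁻¹ mod 55 explicitly. Euclid's algorithm: 55 = 1·34 + 21, 34 = 1·21 + 13, 21 = 1·13 + 8, 13 = 1·8 + 5, 8 = 1·5 + 3, 5 = 1·3 + 2, 3 = 1·2 + 1; back-substituting gives 1 = 34·34 − 21·55, so 34⁻¹ ≡ 34 (mod 55).
Since φ is injective, we compute φ⁻¹(24): solve 34x + 26 ≡ 24 (mod 55), i.e. 34x ≡ 53 (mod 55).
Multiplying by 34⁻¹ = 34 gives x ≡ 34·53 = 1802 = 32·55 + 42 ≡ 42 (mod 55).
Check: φ(42) = 34·42 + 26 = 1454 = 26·55 + 24 ≡ 24 (mod 55).

42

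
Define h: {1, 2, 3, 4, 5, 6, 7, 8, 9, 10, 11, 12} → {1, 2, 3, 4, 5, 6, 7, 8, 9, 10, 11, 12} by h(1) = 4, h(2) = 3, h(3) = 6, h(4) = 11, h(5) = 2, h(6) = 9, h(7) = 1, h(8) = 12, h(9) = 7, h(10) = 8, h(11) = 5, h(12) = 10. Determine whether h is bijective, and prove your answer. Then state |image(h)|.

12

The values 4, 3, 6, 11, 2, 9, 1, 12, 7, 8, 5, 10 are a permutation of {1, 2, 3, 4, 5, 6, 7, 8, 9, 10, 11, 12}: each element appears exactly once.
So h is injective and surjective, hence bijective.
The image of h is {1, 2, 3, 4, 5, 6, 7, 8, 9, 10, 11, 12}, which has 12 elements.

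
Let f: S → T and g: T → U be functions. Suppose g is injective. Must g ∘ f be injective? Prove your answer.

not injective

No. Take S = {1, 2}, T = U = {1, 2, 3, 4}, f(1) = f(2) = 1, and g = identity (injective).
Then (g ∘ f)(1) = (g ∘ f)(2) = 1 with 1 ≠ 2, so g ∘ f is not injective.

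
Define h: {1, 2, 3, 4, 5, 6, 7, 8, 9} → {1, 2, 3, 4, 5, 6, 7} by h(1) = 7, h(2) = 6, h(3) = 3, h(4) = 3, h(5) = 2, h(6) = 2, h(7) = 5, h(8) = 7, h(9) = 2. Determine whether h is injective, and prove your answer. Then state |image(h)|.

5

h(3) = 3 = h(4) with 3 ≠ 4, so h is not injective.
The image of h is {2, 3, 5, 6, 7}, which has 5 elements.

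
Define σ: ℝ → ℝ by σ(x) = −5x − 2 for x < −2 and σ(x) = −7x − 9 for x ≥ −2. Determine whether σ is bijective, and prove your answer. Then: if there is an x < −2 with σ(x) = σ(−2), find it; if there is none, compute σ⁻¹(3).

Both pieces are strictly decreasing (slopes −5 and −7), so each is injective on its own interval.
The left piece maps (−∞, −2) onto (8, ∞); the right piece maps [−2, ∞) onto (−∞, 5].
The images leave a gap (8 has no preimage), so σ is not surjective, hence not bijective.
Because the two images are disjoint, no x < −2 has σ(x) = σ(−2), so we compute σ⁻¹(3): 3 lies in (−∞, 5], so solve −7x − 9 = 3: x = (3 + 9)/(−7) = −12/7.

-12/7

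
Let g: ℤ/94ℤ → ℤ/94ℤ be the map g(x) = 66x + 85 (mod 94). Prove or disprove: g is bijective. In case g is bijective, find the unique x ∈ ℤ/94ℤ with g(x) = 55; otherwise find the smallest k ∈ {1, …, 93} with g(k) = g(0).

47

We have gcd(66, 94) = 2 > 1. Taking s = 0 and t = 47: g(0) = 85 and g(47) = 66·47 + 85 = 3187 ≡ 85 (mod 94).
So g(0) = g(47) while 0 ≠ 47, therefore g is not injective, hence not bijective.
Since g is not bijective, we find the least positive k with g(k) = g(0): this means 66k ≡ 0 (mod 94), i.e. 94 ∣ 66k. Since gcd(66, 94) = 2, dividing through by 2 this holds exactly when 47 ∣ 33k, and as gcd(33, 47) = 1, exactly when 47 ∣ k.
The smallest positive such k is 47.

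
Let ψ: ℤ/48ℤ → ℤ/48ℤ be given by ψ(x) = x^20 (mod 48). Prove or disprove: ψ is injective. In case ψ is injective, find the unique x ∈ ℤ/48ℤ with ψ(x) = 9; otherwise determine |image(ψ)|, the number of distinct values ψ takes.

4

ψ(2): Repeated squaring mod 48: 2^1 ≡ 2, 2^2 ≡ 2² = 4, 2^4 ≡ 4² = 16, 2^8 ≡ 16² = 256 ≡ 16, 2^16 ≡ 16² = 256 ≡ 16. Since 20 = 16 + 4, 2^20 ≡ 16·16: 16·16 = 256 ≡ 16. So 2^20 ≡ 16 (mod 48).
ψ(4): Repeated squaring mod 48: 4^1 ≡ 4, 4^2 ≡ 4² = 16, 4^4 ≡ 16² = 256 ≡ 16, 4^8 ≡ 16² = 256 ≡ 16, 4^16 ≡ 16² = 256 ≡ 16. Since 20 = 16 + 4, 4^20 ≡ 16·16: 16·16 = 256 ≡ 16. So 4^20 ≡ 16 (mod 48).
So ψ(2) = ψ(4) = 16 while 2 ≠ 4, thus ψ is not injective.
Since ψ is not injective, we determine |image(ψ)|. Computing x^20 mod 48 for each x (by repeated squaring, reducing mod 48 at every step), the values ψ(0), ψ(1), …, ψ(47) are: 0, 1, 16, 33, 16, 1, 0, 1, 16, 33, 16, 1, 0, 1, 16, 33, 16, 1, 0, 1, 16, 33, 16, 1, 0, 1, 16, 33, 16, 1, 0, 1, 16, 33, 16, 1, 0, 1, 16, 33, 16, 1, 0, 1, 16, 33, 16, 1.
The distinct values are {0, 1, 16, 33}; there are 4 of them.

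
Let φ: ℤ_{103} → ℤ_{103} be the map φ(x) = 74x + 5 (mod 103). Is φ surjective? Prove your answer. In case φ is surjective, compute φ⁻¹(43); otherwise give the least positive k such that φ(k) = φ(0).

20

Since gcd(74, 103) = 1, 74 is invertible modulo 103. Euclid's algorithm: 103 = 1·74 + 29, 74 = 2·29 + 16, 29 = 1·16 + 13, 16 = 1·13 + 3, 13 = 4·3 + 1; back-substituting gives 1 = 71·74 − 51·103, so 74⁻¹ ≡ 71 (mod 103).
Then y ↦ 71(y − 5) is a two-sided inverse to φ, so every y ∈ ℤ_{103} has a preimage.
Thus φ is surjective.
Since φ is surjective, we find φ⁻¹(43): we need 74x ≡ 43 − 5 ≡ 38 (mod 103). Using 74⁻¹ = 71: x ≡ 71·38 = 2698 = 26·103 + 20, so x = 20.
Check: φ(20) = 74·20 + 5 = 1485 = 14·103 + 43 ≡ 43 (mod 103).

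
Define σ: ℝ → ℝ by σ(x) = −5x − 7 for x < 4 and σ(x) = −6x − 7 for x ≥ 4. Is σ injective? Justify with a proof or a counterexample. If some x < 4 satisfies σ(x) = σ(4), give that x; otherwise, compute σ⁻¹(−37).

Both pieces are strictly decreasing (slopes −5 and −6), so each is injective on its own interval.
The left piece maps (−∞, 4) onto (−27, ∞); the right piece maps [4, ∞) onto (−∞, −31].
These images are disjoint, so no value is attained by both pieces. So σ is injective.
Because the two images are disjoint, no x < 4 has σ(x) = σ(4), so we compute σ⁻¹(−37): −37 lies in (−∞, −31], so solve −6x − 7 = −37: x = (−37 + 7)/(−6) = 5.

5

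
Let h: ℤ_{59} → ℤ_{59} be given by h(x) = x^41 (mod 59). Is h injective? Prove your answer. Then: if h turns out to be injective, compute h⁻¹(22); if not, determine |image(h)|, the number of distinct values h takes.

Since 59 is prime, the nonzero elements of ℤ_{59} form a cyclic group of order 58.
As gcd(41, 58) = 1, raising to the 41st power is a bijection on this group: if u^41 ≡ v^41 then (uv^{−1})^41 = 1, and the only element of order dividing gcd(41, 58) = 1 is 1, so u = v.
With h(0) = 0 this makes h injective on all of ℤ_{59}, hence bijective (finite equal-size domain and codomain). In particular h is injective.
Since h is injective, we find the preimage of 22. The inverse of x ↦ x^41 on (ℤ_{59})^× is x ↦ x^17, because 41·17 = 697 = 12·58 + 1 ≡ 1 (mod 58) and x^{58} = 1 for x ≠ 0 (Fermat). So h⁻¹(22) = 22^17 mod 59.
Repeated squaring mod 59: 22^1 ≡ 22, 22^2 ≡ 22² = 484 ≡ 12, 22^4 ≡ 12² = 144 ≡ 26, 22^8 ≡ 26² = 676 ≡ 27, 22^16 ≡ 27² = 729 ≡ 21. Since 17 = 16 + 1, 22^17 ≡ 21·22: 21·22 = 462 ≡ 49. So 22^17 ≡ 49 (mod 59).
Hence h⁻¹(22) = 49.

49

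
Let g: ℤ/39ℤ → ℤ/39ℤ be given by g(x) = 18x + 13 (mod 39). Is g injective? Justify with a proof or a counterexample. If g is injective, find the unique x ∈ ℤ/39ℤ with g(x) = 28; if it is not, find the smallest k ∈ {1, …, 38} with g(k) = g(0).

Recall: injectivity means: for all a, b in the domain, g(a) = g(b) implies a = b.
We have gcd(18, 39) = 3 > 1. Taking a = 0 and b = 13: g(0) = 13 and g(13) = 18·13 + 13 = 247 ≡ 13 (mod 39).
So g(0) = g(13) while 0 ≠ 13, thus g is not injective.
Since g is not injective, we find the least positive k with g(k) = g(0): this means 18k ≡ 0 (mod 39), i.e. 39 ∣ 18k. Since gcd(18, 39) = 3, dividing through by 3 this holds exactly when 13 ∣ 6k, and as gcd(6, 13) = 1, exactly when 13 ∣ k.
The smallest positive such k is 13.

13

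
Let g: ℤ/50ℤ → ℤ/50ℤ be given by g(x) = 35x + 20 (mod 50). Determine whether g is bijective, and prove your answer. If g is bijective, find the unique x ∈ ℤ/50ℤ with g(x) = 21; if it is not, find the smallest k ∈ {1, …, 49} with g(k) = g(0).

Recall: g is injective when g(a) = g(b) forces a = b.
We have gcd(35, 50) = 5 > 1. Taking a = 0 and b = 10: g(0) = 20 and g(10) = 35·10 + 20 = 370 ≡ 20 (mod 50).
So g(0) = g(10) while 0 ≠ 10, thus g is not injective, hence not bijective.
Since g is not bijective, we find the least positive k with g(k) = g(0): this means 35k ≡ 0 (mod 50), i.e. 50 ∣ 35k. Since gcd(35, 50) = 5, dividing through by 5 this holds exactly when 10 ∣ 7k, and as gcd(7, 10) = 1, exactly when 10 ∣ k.
The smallest positive such k is 10.

10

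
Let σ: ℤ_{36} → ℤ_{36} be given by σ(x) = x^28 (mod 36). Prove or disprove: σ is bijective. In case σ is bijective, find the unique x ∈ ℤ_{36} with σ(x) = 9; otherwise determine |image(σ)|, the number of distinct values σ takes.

8

σ(0) = 0^28 = 0.
σ(6): Repeated squaring mod 36: 6^1 ≡ 6, 6^2 ≡ 6² = 36 ≡ 0, 6^4 ≡ 0² = 0, 6^8 ≡ 0² = 0, 6^16 ≡ 0² = 0. Since 28 = 16 + 8 + 4, 6^28 ≡ 0·0·0: 0·0 = 0, then 0·0 = 0. So 6^28 ≡ 0 (mod 36).
So σ(0) = σ(6) = 0 while 0 ≠ 6, hence σ is not injective, hence not bijective.
Since σ is not bijective, we determine |image(σ)|. Computing x^28 mod 36 for each x (by repeated squaring, reducing mod 36 at every step), the values σ(0), σ(1), …, σ(35) are: 0, 1, 16, 9, 4, 13, 0, 25, 28, 9, 28, 25, 0, 13, 4, 9, 16, 1, 0, 1, 16, 9, 4, 13, 0, 25, 28, 9, 28, 25, 0, 13, 4, 9, 16, 1.
The distinct values are {0, 1, 4, 9, 13, 16, 25, 28}; there are 8 of them.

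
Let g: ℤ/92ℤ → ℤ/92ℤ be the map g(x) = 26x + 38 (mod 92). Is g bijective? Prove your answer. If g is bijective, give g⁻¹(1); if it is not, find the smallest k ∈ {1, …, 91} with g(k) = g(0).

46

We have gcd(26, 92) = 2 > 1. Taking a = 0 and b = 46: g(0) = 38 and g(46) = 26·46 + 38 = 1234 ≡ 38 (mod 92).
So g(0) = g(46) while 0 ≠ 46, thus g is not injective, hence not bijective.
Since g is not bijective, we find the least positive k with g(k) = g(0): this means 26k ≡ 0 (mod 92), i.e. 92 ∣ 26k. Since gcd(26, 92) = 2, dividing through by 2 this holds exactly when 46 ∣ 13k, and as gcd(13, 46) = 1, exactly when 46 ∣ k.
The smallest positive such k is 46.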